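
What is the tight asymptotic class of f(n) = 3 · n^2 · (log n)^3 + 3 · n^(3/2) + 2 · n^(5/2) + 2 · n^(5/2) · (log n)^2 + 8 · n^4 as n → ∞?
f(n) ∈ Θ(n^4)

Compare the terms by growth order. For large n, n^a · (log n)^b dominates n^a' · (log n)^b' iff a > a', or (a = a' and b > b'). Ranking the 5 terms shows the dominant one is 8 · n^4. Hence f(n) ∈ Θ(n^4).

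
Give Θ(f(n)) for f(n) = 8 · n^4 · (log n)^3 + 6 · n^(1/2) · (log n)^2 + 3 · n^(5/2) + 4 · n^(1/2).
f(n) ∈ Θ(n^4 · (log n)^3)

Compare the terms by growth order. For large n, n^a · (log n)^b dominates n^a' · (log n)^b' iff a > a', or (a = a' and b > b'). Ranking the 4 terms shows the dominant one is 8 · n^4 · (log n)^3. Hence f(n) ∈ Θ(n^4 · (log n)^3).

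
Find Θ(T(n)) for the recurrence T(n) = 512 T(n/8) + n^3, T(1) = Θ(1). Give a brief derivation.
T(n) = Θ(n^3 log n)

log_8 512 = 3, and f(n) = n^3 = Θ(n^(log_8 512)). This is Case 2 of the master theorem: T(n) = Θ(f(n) · log n) = Θ(n^3 log n).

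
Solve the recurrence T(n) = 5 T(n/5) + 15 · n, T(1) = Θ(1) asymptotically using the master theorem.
T(n) = Θ(n log n)

log_5 5 = 1, and f(n) = 15 · n = Θ(n^(log_5 5)). This is Case 2 of the master theorem: T(n) = Θ(f(n) · log n) = Θ(n log n).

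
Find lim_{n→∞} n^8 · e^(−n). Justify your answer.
lim = 0

Exponentials with base > 1 dominate every fixed polynomial: for any fixed c, n^c / e^n → 0 as n → ∞ (e.g. by the ratio test, or since e^n grows faster than any power of n). Hence n^8 · e^(−n) = n^8 / e^n → 0.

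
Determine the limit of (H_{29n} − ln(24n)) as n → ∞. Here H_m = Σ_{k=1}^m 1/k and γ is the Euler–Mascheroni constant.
lim = ln(29/24) + γ

By Euler-Maclaurin, H_m = ln m + γ + O(1/m). So
  H_{29n} − ln(24n) = ln(29n) + γ − ln(24n) + O(1/n)
                       = ln(29/24) + γ + O(1/n).
Hence the limit is ln(29/24) + γ.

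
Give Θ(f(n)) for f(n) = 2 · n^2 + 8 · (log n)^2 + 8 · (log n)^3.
f(n) ∈ Θ(n^2)

Compare the terms by growth order. For large n, n^a · (log n)^b dominates n^a' · (log n)^b' iff a > a', or (a = a' and b > b'). Ranking the 3 terms shows the dominant one is 2 · n^2. Hence f(n) ∈ Θ(n^2).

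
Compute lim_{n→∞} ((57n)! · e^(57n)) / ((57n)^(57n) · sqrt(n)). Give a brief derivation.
lim = sqrt(2π·57)

Stirling: (57n)! ~ sqrt(2π·57n) · (57n/e)^(57n). Hence
  (57n)! · e^(57n) / (57n)^(57n) ~ sqrt(2π·57n).
Dividing by sqrt(n): sqrt(2π·57n) / sqrt(n) = sqrt(2π·57) · n^((1−1)/2), so the limit is sqrt(2π·57).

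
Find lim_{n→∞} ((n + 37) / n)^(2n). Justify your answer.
lim = e^74

Rewrite as (1 + 37/n)^(2n). By the standard limit (1 + x/n)^n → e^x, we have (1 + 37/n)^n → e^37, and raising to the 2nd power gives e^74.
More precisely, ln[(1 + 37/n)^(2n)] = 2n · ln(1 + 37/n) = 2n · (37/n + O(1/n^2)) = 74 + O(1/n) → 74.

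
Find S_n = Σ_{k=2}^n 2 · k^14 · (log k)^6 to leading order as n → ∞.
S_n ~ 2 · n^15 · (log n)^6 / 15

By integral comparison, S_n = ∫_1^n 2 · x^14 · (log x)^6 dx + O(n^14 · (log n)^6). For the integral, the leading term of ∫_1^n x^14 (log x)^6 dx is n^15/15 · (log n)^6 (by repeated integration by parts; each step lowers the log-exponent and produces a relatively O(1/log n) correction). Hence S_n ~ 2 · n^15 · (log n)^6 / 15.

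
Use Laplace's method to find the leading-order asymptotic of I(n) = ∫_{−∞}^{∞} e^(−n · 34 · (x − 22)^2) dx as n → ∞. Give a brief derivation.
I(n) = sqrt(π/(34n))

Here φ(x) = 34 · (x − 22)^2 has its unique minimum at x* = 22 with φ(x*) = 0 and φ''(x*) = 68. Laplace's method gives
  I(n) ~ e^(−n φ(x*)) · sqrt(2π / (n · φ''(x*))) = sqrt(2π / (68n)) = sqrt(π/(34n)).
This is exact: substituting u = (x − 22)·sqrt(34n) gives I(n) = (1/sqrt(34n)) ∫_{−∞}^{∞} e^(−u^2) du = sqrt(π/(34n)).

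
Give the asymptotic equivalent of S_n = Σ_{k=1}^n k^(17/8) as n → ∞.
S_n ~ (8/25) · n^(25/8)

Integral comparison: Σ_{k=1}^n k^(17/8) = ∫_0^n x^(17/8) dx + O(n^(17/8)). The integral is n^(1 + 17/8) / (1 + 17/8) = n^((17+8)/8) / ((17+8)/8) = (8/25) · n^(25/8).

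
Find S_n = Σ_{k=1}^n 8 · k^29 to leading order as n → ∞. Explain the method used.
S_n ~ 4 · n^30 / 15

By integral comparison (Euler-Maclaurin), Σ_{k=1}^n 8 · k^29 = 8 · ∫_0^n x^29 dx + O(n^29) = 8 · n^30/30 = 4 · n^30 / 15 + O(n^29). (Equivalently, Faulhaber's formula gives the same leading term.)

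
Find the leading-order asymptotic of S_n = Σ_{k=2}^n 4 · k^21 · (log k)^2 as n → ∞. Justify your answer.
S_n ~ 2 · n^22 · (log n)^2 / 11

By integral comparison, S_n = ∫_1^n 4 · x^21 · (log x)^2 dx + O(n^21 · (log n)^2). For the integral, the leading term of ∫_1^n x^21 (log x)^2 dx is n^22/22 · (log n)^2 (by repeated integration by parts; each step lowers the log-exponent and produces a relatively O(1/log n) correction). Hence S_n ~ 2 · n^22 · (log n)^2 / 11.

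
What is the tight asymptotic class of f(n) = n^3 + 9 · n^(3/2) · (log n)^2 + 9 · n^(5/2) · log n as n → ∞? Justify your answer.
f(n) ∈ Θ(n^3)

Compare the terms by growth order. For large n, n^a · (log n)^b dominates n^a' · (log n)^b' iff a > a', or (a = a' and b > b'). Ranking the 3 terms shows the dominant one is n^3. Hence f(n) ∈ Θ(n^3).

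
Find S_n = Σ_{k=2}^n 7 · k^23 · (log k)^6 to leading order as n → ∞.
S_n ~ 7 · n^24 · (log n)^6 / 24

By integral comparison, S_n = ∫_1^n 7 · x^23 · (log x)^6 dx + O(n^23 · (log n)^6). For the integral, the leading term of ∫_1^n x^23 (log x)^6 dx is n^24/24 · (log n)^6 (by repeated integration by parts; each step lowers the log-exponent and produces a relatively O(1/log n) correction). Hence S_n ~ 7 · n^24 · (log n)^6 / 24.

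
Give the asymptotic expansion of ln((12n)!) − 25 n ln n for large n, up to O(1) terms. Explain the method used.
ln((12n)!) − 25 n ln n = −13 n ln n + 12(ln 12 − 1) n + (1/2) ln(2π·12n) + O(1/n)

Stirling: ln((12n)!) = 12n ln(12n) − 12n + (1/2) ln(2π·12n) + O(1/n).
Expand 12n ln(12n) = 12n (ln n + ln 12) = 12n ln n + 12n ln 12.
Subtract 25n ln n: leading term is (12 − 25) n ln n = −13 n ln n. The next term is 12n ln 12 − 12n = 12(ln 12 − 1) n. Then the (1/2) ln(2π·12n) correction.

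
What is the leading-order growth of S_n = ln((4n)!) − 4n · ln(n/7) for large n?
S_n ~ 4n · (ln 28 − 1) + O(ln n)

Stirling: ln((4n)!) = 4n ln(4n) − 4n + O(ln n).
  S_n = 4n ln(4n) − 4n − 4n ln(n/7) + O(ln n)
      = 4n ln(4n) − 4n ln n + 4n ln 7 − 4n + O(ln n)
      = 4n ln 4 + 4n ln 7 − 4n + O(ln n)
      = 4n (ln 28 − 1) + O(ln n).
Numerically ln(28) − 1 ≈ 2.3322.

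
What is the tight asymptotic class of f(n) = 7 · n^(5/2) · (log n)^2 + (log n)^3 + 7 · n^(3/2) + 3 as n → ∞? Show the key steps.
f(n) ∈ Θ(n^(5/2) · (log n)^2)

Compare the terms by growth order. For large n, n^a · (log n)^b dominates n^a' · (log n)^b' iff a > a', or (a = a' and b > b'). Ranking the 4 terms shows the dominant one is 7 · n^(5/2) · (log n)^2. Hence f(n) ∈ Θ(n^(5/2) · (log n)^2).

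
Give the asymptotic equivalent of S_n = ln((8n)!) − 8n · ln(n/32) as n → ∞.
S_n ~ 8n · (ln 256 − 1) + O(ln n)

Stirling: ln((8n)!) = 8n ln(8n) − 8n + O(ln n).
  S_n = 8n ln(8n) − 8n − 8n ln(n/32) + O(ln n)
      = 8n ln(8n) − 8n ln n + 8n ln 32 − 8n + O(ln n)
      = 8n ln 8 + 8n ln 32 − 8n + O(ln n)
      = 8n (ln 256 − 1) + O(ln n).
Numerically ln(256) − 1 ≈ 4.5452.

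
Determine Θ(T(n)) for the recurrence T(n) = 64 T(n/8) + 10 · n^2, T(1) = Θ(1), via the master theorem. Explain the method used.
T(n) = Θ(n^2 log n)

log_8 64 = 2, and f(n) = 10 · n^2 = Θ(n^(log_8 64)). This is Case 2 of the master theorem: T(n) = Θ(f(n) · log n) = Θ(n^2 log n).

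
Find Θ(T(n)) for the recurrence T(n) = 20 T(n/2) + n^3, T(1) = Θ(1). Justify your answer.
T(n) = Θ(n^(log_2 20))

Master theorem: compare f(n) = n^3 to n^(log_2 20) where log_2 20 ≈ 4.322. Since 3 < log_2 20, we have f(n) = O(n^(log_2 20 − ε)) for some ε > 0 — Case 1. Hence T(n) = Θ(n^(log_2 20)).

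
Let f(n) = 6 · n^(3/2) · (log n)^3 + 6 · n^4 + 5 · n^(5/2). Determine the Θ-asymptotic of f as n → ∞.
f(n) ∈ Θ(n^4)

Compare the terms by growth order. For large n, n^a · (log n)^b dominates n^a' · (log n)^b' iff a > a', or (a = a' and b > b'). Ranking the 3 terms shows the dominant one is 6 · n^4. Hence f(n) ∈ Θ(n^4).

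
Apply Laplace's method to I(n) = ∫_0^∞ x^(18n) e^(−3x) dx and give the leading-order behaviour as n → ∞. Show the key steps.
I(n) ~ (sqrt(2π·18n) / 3) · (18n/(3e))^(18n)

Write the integrand as exp(18n ln x − 3x) and set f(x) = 18n ln x − 3x. Then f'(x) = 18n/x − 3 = 0 at x* = 18n/3, and f''(x*) = −18n/x*^2 = −3^2/(18n). Laplace's method (interior maximum) gives
  I(n) ~ e^(f(x*)) · sqrt(2π / |f''(x*)|)
        = exp(18n ln(18n/3) − 18n) · sqrt(2π · 18n / 3^2)
        = (18n/3)^(18n) e^(−18n) · sqrt(2π·18n) / 3
        = (sqrt(2π·18n) / 3) · (18n/(3e))^(18n).
This matches Γ(18n+1)/3^(18n+1) with Stirling applied to Γ.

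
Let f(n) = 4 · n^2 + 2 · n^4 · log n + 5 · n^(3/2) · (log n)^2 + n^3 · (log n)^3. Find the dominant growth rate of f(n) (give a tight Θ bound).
f(n) ∈ Θ(n^4 · log n)

Compare the terms by growth order. For large n, n^a · (log n)^b dominates n^a' · (log n)^b' iff a > a', or (a = a' and b > b'). Ranking the 4 terms shows the dominant one is 2 · n^4 · log n. Hence f(n) ∈ Θ(n^4 · log n).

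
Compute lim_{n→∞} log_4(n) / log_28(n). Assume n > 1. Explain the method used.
lim = ln(28) / ln(4) = log_4(28)

Change of base: log_4(n) = ln n / ln 4 and log_28(n) = ln n / ln 28. The ratio is (ln n / ln 4) · (ln 28 / ln n) = ln 28 / ln 4, a constant independent of n. So the limit is ln 28 / ln 4 = log_4(28).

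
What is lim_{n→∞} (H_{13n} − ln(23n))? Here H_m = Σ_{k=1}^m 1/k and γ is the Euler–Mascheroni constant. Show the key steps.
lim = ln(13/23) + γ

By Euler-Maclaurin, H_m = ln m + γ + O(1/m). So
  H_{13n} − ln(23n) = ln(13n) + γ − ln(23n) + O(1/n)
                       = ln(13/23) + γ + O(1/n).
Hence the limit is ln(13/23) + γ.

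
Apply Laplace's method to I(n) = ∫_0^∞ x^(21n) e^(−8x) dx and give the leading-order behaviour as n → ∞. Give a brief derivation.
I(n) ~ (sqrt(2π·21n) / 8) · (21n/(8e))^(21n)

Write the integrand as exp(21n ln x − 8x) and set f(x) = 21n ln x − 8x. Then f'(x) = 21n/x − 8 = 0 at x* = 21n/8, and f''(x*) = −21n/x*^2 = −8^2/(21n). Laplace's method (interior maximum) gives
  I(n) ~ e^(f(x*)) · sqrt(2π / |f''(x*)|)
        = exp(21n ln(21n/8) − 21n) · sqrt(2π · 21n / 8^2)
        = (21n/8)^(21n) e^(−21n) · sqrt(2π·21n) / 8
        = (sqrt(2π·21n) / 8) · (21n/(8e))^(21n).
This matches Γ(21n+1)/8^(21n+1) with Stirling applied to Γ.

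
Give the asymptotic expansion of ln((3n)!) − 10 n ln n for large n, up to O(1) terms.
ln((3n)!) − 10 n ln n = −7 n ln n + 3(ln 3 − 1) n + (1/2) ln(2π·3n) + O(1/n)

Stirling: ln((3n)!) = 3n ln(3n) − 3n + (1/2) ln(2π·3n) + O(1/n).
Expand 3n ln(3n) = 3n (ln n + ln 3) = 3n ln n + 3n ln 3.
Subtract 10n ln n: leading term is (3 − 10) n ln n = −7 n ln n. The next term is 3n ln 3 − 3n = 3(ln 3 − 1) n. Then the (1/2) ln(2π·3n) correction.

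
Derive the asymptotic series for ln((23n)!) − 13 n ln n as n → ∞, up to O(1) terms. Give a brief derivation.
ln((23n)!) − 13 n ln n = 10 n ln n + 23(ln 23 − 1) n + (1/2) ln(2π·23n) + O(1/n)

Stirling: ln((23n)!) = 23n ln(23n) − 23n + (1/2) ln(2π·23n) + O(1/n).
Expand 23n ln(23n) = 23n (ln n + ln 23) = 23n ln n + 23n ln 23.
Subtract 13n ln n: leading term is (23 − 13) n ln n = 10 n ln n. The next term is 23n ln 23 − 23n = 23(ln 23 − 1) n. Then the (1/2) ln(2π·23n) correction.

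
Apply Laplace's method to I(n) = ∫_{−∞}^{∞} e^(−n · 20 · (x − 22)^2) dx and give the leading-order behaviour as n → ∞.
I(n) = sqrt(π/(20n))

Here φ(x) = 20 · (x − 22)^2 has its unique minimum at x* = 22 with φ(x*) = 0 and φ''(x*) = 40. Laplace's method gives
  I(n) ~ e^(−n φ(x*)) · sqrt(2π / (n · φ''(x*))) = sqrt(2π / (40n)) = sqrt(π/(20n)).
This is exact: substituting u = (x − 22)·sqrt(20n) gives I(n) = (1/sqrt(20n)) ∫_{−∞}^{∞} e^(−u^2) du = sqrt(π/(20n)).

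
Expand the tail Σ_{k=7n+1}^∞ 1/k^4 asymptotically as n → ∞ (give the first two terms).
Σ_{k>7n} 1/k^4 = 1/(3 · (7n)^3) − 1/(2 · (7n)^4) + O(1/(7n)^5)

Compare to the integral: ∫_{7n}^∞ x^(−4) dx = [−x^(−3)/3]_{7n}^∞ = 1/((4−1)·(7n)^3). The Euler-Maclaurin correction adds −f(7n)/2 = −1/(2·(7n)^4). Euler-Maclaurin then gives
  Σ_{k>7n} 1/k^4 = ∫_{7n}^∞ dx/x^4 − 1/(2·(7n)^4) + O(1/(7n)^5).
(Equivalently this is ζ(4) − Σ_{k≤7n} 1/k^4.)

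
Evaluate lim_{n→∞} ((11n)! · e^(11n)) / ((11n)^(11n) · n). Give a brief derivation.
lim = 0

Stirling: (11n)! ~ sqrt(2π·11n) · (11n/e)^(11n). Hence
  (11n)! · e^(11n) / (11n)^(11n) ~ sqrt(2π·11n).
Dividing by n: sqrt(2π·11n) / n = sqrt(2π·11) · n^((1−2)/2), so the expression behaves like sqrt(2π·11) · n^((1−2)/2) → 0.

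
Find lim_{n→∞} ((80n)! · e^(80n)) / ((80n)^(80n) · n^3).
lim = 0

Stirling: (80n)! ~ sqrt(2π·80n) · (80n/e)^(80n). Hence
  (80n)! · e^(80n) / (80n)^(80n) ~ sqrt(2π·80n).
Dividing by n^3: sqrt(2π·80n) / n^3 = sqrt(2π·80) · n^((1−6)/2), so the expression behaves like sqrt(2π·80) · n^((1−6)/2) → 0.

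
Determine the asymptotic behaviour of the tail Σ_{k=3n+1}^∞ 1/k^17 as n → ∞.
Σ_{k>3n} 1/k^17 ~ 1/(16 · (3n)^16)

Compare to the integral: ∫_{3n}^∞ x^(−17) dx = [−x^(−16)/16]_{3n}^∞ = 1/((17−1)·(3n)^16). Euler-Maclaurin then gives
  Σ_{k>3n} 1/k^17 = ∫_{3n}^∞ dx/x^17 − 1/(2·(3n)^17) + O(1/(3n)^18).
(Equivalently this is ζ(17) − Σ_{k≤3n} 1/k^17.)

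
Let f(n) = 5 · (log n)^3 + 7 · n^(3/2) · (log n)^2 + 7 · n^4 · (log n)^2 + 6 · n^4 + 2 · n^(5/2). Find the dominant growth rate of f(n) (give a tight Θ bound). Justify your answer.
f(n) ∈ Θ(n^4 · (log n)^2)

Compare the terms by growth order. For large n, n^a · (log n)^b dominates n^a' · (log n)^b' iff a > a', or (a = a' and b > b'). Ranking the 5 terms shows the dominant one is 7 · n^4 · (log n)^2. Hence f(n) ∈ Θ(n^4 · (log n)^2).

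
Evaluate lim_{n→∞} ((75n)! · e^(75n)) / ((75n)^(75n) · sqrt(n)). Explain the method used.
lim = sqrt(2π·75)

Stirling: (75n)! ~ sqrt(2π·75n) · (75n/e)^(75n). Hence
  (75n)! · e^(75n) / (75n)^(75n) ~ sqrt(2π·75n).
Dividing by sqrt(n): sqrt(2π·75n) / sqrt(n) = sqrt(2π·75) · n^((1−1)/2), so the limit is sqrt(2π·75).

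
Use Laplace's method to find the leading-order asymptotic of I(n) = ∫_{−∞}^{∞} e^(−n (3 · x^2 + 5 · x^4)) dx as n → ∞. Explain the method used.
I(n) ~ sqrt(π/(3n))

φ(x) = 3 · x^2 + 5 · x^4 has its unique global minimum at x* = 0 (since φ'(x) = 6x + 20x^3 = 0 only at x = 0 for real x with both coefficients positive, and φ → ∞ as |x| → ∞). At x* = 0, φ(0) = 0 and φ''(0) = 6. Laplace's method then gives
  I(n) ~ sqrt(2π / (n · φ''(0))) · e^(−n φ(0)) = sqrt(2π / (6n)) = sqrt(π/(3n)).
The 5 · x^4 term contributes only at subleading order (an O(1/n) relative correction).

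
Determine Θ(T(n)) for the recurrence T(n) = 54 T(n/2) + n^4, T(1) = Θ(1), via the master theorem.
T(n) = Θ(n^(log_2 54))

Master theorem: compare f(n) = n^4 to n^(log_2 54) where log_2 54 ≈ 5.755. Since 4 < log_2 54, we have f(n) = O(n^(log_2 54 − ε)) for some ε > 0 — Case 1. Hence T(n) = Θ(n^(log_2 54)).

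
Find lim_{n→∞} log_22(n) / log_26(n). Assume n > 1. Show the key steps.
lim = ln(26) / ln(22) = log_22(26)

Change of base: log_22(n) = ln n / ln 22 and log_26(n) = ln n / ln 26. The ratio is (ln n / ln 22) · (ln 26 / ln n) = ln 26 / ln 22, a constant independent of n. So the limit is ln 26 / ln 22 = log_22(26).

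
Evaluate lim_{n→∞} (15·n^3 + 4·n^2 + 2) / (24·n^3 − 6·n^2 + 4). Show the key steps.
lim = 15/24 = 5/8

For large n the leading n^3 terms dominate both numerator and denominator. Dividing top and bottom by n^3, every other term tends to 0, leaving 15/24 = 5/8.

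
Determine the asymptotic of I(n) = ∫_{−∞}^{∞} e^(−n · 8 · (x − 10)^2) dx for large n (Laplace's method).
I(n) = sqrt(π/(8n))

Here φ(x) = 8 · (x − 10)^2 has its unique minimum at x* = 10 with φ(x*) = 0 and φ''(x*) = 16. Laplace's method gives
  I(n) ~ e^(−n φ(x*)) · sqrt(2π / (n · φ''(x*))) = sqrt(2π / (16n)) = sqrt(π/(8n)).
This is exact: substituting u = (x − 10)·sqrt(8n) gives I(n) = (1/sqrt(8n)) ∫_{−∞}^{∞} e^(−u^2) du = sqrt(π/(8n)).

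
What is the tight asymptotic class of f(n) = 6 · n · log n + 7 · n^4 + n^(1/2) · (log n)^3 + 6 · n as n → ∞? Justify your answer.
f(n) ∈ Θ(n^4)

Compare the terms by growth order. For large n, n^a · (log n)^b dominates n^a' · (log n)^b' iff a > a', or (a = a' and b > b'). Ranking the 4 terms shows the dominant one is 7 · n^4. Hence f(n) ∈ Θ(n^4).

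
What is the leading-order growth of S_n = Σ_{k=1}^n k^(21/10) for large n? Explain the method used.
S_n ~ (10/31) · n^(31/10)

Integral comparison: Σ_{k=1}^n k^(21/10) = ∫_0^n x^(21/10) dx + O(n^(21/10)). The integral is n^(1 + 21/10) / (1 + 21/10) = n^((21+10)/10) / ((21+10)/10) = (10/31) · n^(31/10).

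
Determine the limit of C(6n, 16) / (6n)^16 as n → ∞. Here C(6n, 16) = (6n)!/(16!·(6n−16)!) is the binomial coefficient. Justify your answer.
lim = 1/16! = 1/20922789888000

With N = 6n → ∞: C(N, 16) / N^16 = [N(N−1)…(N−15)] / (16! · N^16) = (1/16!) · 1 · (1 − 1/(6n)) · … · (1 − 15/(6n)). Each factor → 1 as N → ∞, so the limit is 1/16! = 1/20922789888000.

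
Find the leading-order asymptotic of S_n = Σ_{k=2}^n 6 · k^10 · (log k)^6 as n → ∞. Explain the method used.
S_n ~ 6 · n^11 · (log n)^6 / 11

By integral comparison, S_n = ∫_1^n 6 · x^10 · (log x)^6 dx + O(n^10 · (log n)^6). For the integral, the leading term of ∫_1^n x^10 (log x)^6 dx is n^11/11 · (log n)^6 (by repeated integration by parts; each step lowers the log-exponent and produces a relatively O(1/log n) correction). Hence S_n ~ 6 · n^11 · (log n)^6 / 11.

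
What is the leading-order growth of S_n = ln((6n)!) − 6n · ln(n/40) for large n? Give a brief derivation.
S_n ~ 6n · (ln 240 − 1) + O(ln n)

Stirling: ln((6n)!) = 6n ln(6n) − 6n + O(ln n).
  S_n = 6n ln(6n) − 6n − 6n ln(n/40) + O(ln n)
      = 6n ln(6n) − 6n ln n + 6n ln 40 − 6n + O(ln n)
      = 6n ln 6 + 6n ln 40 − 6n + O(ln n)
      = 6n (ln 240 − 1) + O(ln n).
Numerically ln(240) − 1 ≈ 4.4806.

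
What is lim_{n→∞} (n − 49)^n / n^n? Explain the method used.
lim = e^(−49)

Rewrite as (1 − 49/n)^(n). By the standard limit (1 + x/n)^n → e^x, we have (1 − 49/n)^n → e^(−49), and raising to the 1st power gives e^(−49).
More precisely, ln[(1 − 49/n)^(n)] = n · ln(1 − 49/n) = n · (-49/n + O(1/n^2)) = -49 + O(1/n) → -49.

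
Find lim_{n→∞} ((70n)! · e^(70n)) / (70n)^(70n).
lim = ∞

Stirling: (70n)! ~ sqrt(2π·70n) · (70n/e)^(70n). Hence
  (70n)! · e^(70n) / (70n)^(70n) ~ sqrt(2π·70n) = sqrt(2π·70) · sqrt(n) → ∞.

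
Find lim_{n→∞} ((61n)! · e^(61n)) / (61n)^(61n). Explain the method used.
lim = ∞

Stirling: (61n)! ~ sqrt(2π·61n) · (61n/e)^(61n). Hence
  (61n)! · e^(61n) / (61n)^(61n) ~ sqrt(2π·61n) = sqrt(2π·61) · sqrt(n) → ∞.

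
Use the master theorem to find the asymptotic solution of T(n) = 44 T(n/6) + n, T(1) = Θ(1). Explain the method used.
T(n) = Θ(n^(log_6 44))

Master theorem: compare f(n) = n to n^(log_6 44) where log_6 44 ≈ 2.112. Since 1 < log_6 44, we have f(n) = O(n^(log_6 44 − ε)) for some ε > 0 — Case 1. Hence T(n) = Θ(n^(log_6 44)).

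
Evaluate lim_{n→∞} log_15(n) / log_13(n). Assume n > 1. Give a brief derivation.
lim = ln(13) / ln(15) = log_15(13)

Change of base: log_15(n) = ln n / ln 15 and log_13(n) = ln n / ln 13. The ratio is (ln n / ln 15) · (ln 13 / ln n) = ln 13 / ln 15, a constant independent of n. So the limit is ln 13 / ln 15 = log_15(13).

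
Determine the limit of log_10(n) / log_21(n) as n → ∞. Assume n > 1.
lim = ln(21) / ln(10) = log_10(21)

Change of base: log_10(n) = ln n / ln 10 and log_21(n) = ln n / ln 21. The ratio is (ln n / ln 10) · (ln 21 / ln n) = ln 21 / ln 10, a constant independent of n. So the limit is ln 21 / ln 10 = log_10(21).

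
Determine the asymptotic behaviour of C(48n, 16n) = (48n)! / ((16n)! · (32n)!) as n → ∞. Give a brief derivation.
C(48n, 16n) ~ (27/4)^(16n) · sqrt(3/(4π·16n))

Write N = 16n. Apply Stirling to each factorial:
  (3N)! ~ sqrt(2π·3N) · (3N/e)^(3N),
  N! ~ sqrt(2π N) · (N/e)^N,
  (2N)! ~ sqrt(2π·2N) · (2N/e)^(2N).
The exponential factors combine to (3N)^(3N) / (N^N · (2N)^(2N)) = 3^(3N)/2^(2N) = (3^3/2^2)^N = (27/4)^N.
The square-root prefactors combine to sqrt(2π·3N) / (sqrt(2π N)·sqrt(2π·2N)) = sqrt(3 / (2π·2·N)) = sqrt(3/(4π·16n)).
Substituting N = 16n: C(48n, 16n) ~ (27/4)^(16n) · sqrt(3/(4π·16n)).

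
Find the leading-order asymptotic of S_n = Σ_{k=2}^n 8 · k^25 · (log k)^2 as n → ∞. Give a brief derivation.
S_n ~ 4 · n^26 · (log n)^2 / 13

By integral comparison, S_n = ∫_1^n 8 · x^25 · (log x)^2 dx + O(n^25 · (log n)^2). For the integral, the leading term of ∫_1^n x^25 (log x)^2 dx is n^26/26 · (log n)^2 (by repeated integration by parts; each step lowers the log-exponent and produces a relatively O(1/log n) correction). Hence S_n ~ 4 · n^26 · (log n)^2 / 13.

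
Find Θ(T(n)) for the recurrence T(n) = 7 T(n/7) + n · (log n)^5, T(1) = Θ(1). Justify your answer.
T(n) = Θ(n · (log n)^6)

Here log_7 7 = 1 and f(n) = n · (log n)^5 = Θ(n^(log_7 7) · (log n)^5). This is the extended Case 2 of the master theorem (f matches the critical exponent up to log factors), giving T(n) = Θ(n^(log_7 7) · (log n)^(5+1)) = Θ(n · (log n)^6).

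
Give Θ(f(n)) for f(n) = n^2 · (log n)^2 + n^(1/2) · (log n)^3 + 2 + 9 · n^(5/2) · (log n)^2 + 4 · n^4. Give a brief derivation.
f(n) ∈ Θ(n^4)

Compare the terms by growth order. For large n, n^a · (log n)^b dominates n^a' · (log n)^b' iff a > a', or (a = a' and b > b'). Ranking the 5 terms shows the dominant one is 4 · n^4. Hence f(n) ∈ Θ(n^4).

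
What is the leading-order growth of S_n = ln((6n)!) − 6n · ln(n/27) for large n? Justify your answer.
S_n ~ 6n · (ln 162 − 1) + O(ln n)

Stirling: ln((6n)!) = 6n ln(6n) − 6n + O(ln n).
  S_n = 6n ln(6n) − 6n − 6n ln(n/27) + O(ln n)
      = 6n ln(6n) − 6n ln n + 6n ln 27 − 6n + O(ln n)
      = 6n ln 6 + 6n ln 27 − 6n + O(ln n)
      = 6n (ln 162 − 1) + O(ln n).
Numerically ln(162) − 1 ≈ 4.0876.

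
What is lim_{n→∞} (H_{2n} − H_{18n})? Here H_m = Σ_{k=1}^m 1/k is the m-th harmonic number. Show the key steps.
lim = ln(2/18) = −ln 9

Euler-Maclaurin gives H_m = ln m + γ + 1/(2m) + O(1/m^2). The γ and O(1/m) terms cancel in the difference:
  H_{2n} − H_{18n} = ln(2n) − ln(18n) + O(1/n) = ln(2/18) + O(1/n).
Hence the limit is ln(2/18) = −ln 9.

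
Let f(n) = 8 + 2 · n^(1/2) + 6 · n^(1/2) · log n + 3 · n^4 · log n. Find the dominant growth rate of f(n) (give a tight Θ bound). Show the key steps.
f(n) ∈ Θ(n^4 · log n)

Compare the terms by growth order. For large n, n^a · (log n)^b dominates n^a' · (log n)^b' iff a > a', or (a = a' and b > b'). Ranking the 4 terms shows the dominant one is 3 · n^4 · log n. Hence f(n) ∈ Θ(n^4 · log n).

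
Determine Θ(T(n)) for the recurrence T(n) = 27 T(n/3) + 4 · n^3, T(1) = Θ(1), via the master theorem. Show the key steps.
T(n) = Θ(n^3 log n)

log_3 27 = 3, and f(n) = 4 · n^3 = Θ(n^(log_3 27)). This is Case 2 of the master theorem: T(n) = Θ(f(n) · log n) = Θ(n^3 log n).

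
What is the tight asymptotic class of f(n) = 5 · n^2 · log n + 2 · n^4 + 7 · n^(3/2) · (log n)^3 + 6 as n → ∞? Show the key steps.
f(n) ∈ Θ(n^4)

Compare the terms by growth order. For large n, n^a · (log n)^b dominates n^a' · (log n)^b' iff a > a', or (a = a' and b > b'). Ranking the 4 terms shows the dominant one is 2 · n^4. Hence f(n) ∈ Θ(n^4).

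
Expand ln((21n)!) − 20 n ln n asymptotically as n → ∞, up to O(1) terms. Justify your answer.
ln((21n)!) − 20 n ln n = n ln n + 21(ln 21 − 1) n + (1/2) ln(2π·21n) + O(1/n)

Stirling: ln((21n)!) = 21n ln(21n) − 21n + (1/2) ln(2π·21n) + O(1/n).
Expand 21n ln(21n) = 21n (ln n + ln 21) = 21n ln n + 21n ln 21.
Subtract 20n ln n: leading term is (21 − 20) n ln n = n ln n. The next term is 21n ln 21 − 21n = 21(ln 21 − 1) n. Then the (1/2) ln(2π·21n) correction.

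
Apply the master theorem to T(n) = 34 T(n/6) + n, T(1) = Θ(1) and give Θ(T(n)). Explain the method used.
T(n) = Θ(n^(log_6 34))

Master theorem: compare f(n) = n to n^(log_6 34) where log_6 34 ≈ 1.968. Since 1 < log_6 34, we have f(n) = O(n^(log_6 34 − ε)) for some ε > 0 — Case 1. Hence T(n) = Θ(n^(log_6 34)).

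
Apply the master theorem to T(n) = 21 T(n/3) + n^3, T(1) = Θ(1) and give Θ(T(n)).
T(n) = Θ(n^3)

log_3 21 ≈ 2.771. f(n) = n^3 dominates n^(log_3 21) since 3 > 2.771, and the regularity condition a·f(n/b) = 21·(n/3)^3 = (21/27)·n^3 ≤ c·f(n) holds with c = 21/27 ≈ 0.778 < 1. So this is Case 3: T(n) = Θ(f(n)) = Θ(n^3).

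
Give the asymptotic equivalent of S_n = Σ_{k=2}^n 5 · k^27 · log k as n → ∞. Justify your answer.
S_n ~ 5 · n^28 log n / 28 − 5 · n^28 / 784

By integral comparison, S_n = ∫_1^n 5 · x^27 · log x dx + O(n^27 · log n). For the integral, ∫ x^27 log x dx = n^28 log n / 28 − n^28/784 (integration by parts). Hence S_n ~ 5 · n^28 log n / 28 − 5 · n^28 / 784.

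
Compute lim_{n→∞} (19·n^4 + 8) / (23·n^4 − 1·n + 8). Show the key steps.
lim = 19/23

For large n the leading n^4 terms dominate both numerator and denominator. Dividing top and bottom by n^4, every other term tends to 0, leaving 19/23.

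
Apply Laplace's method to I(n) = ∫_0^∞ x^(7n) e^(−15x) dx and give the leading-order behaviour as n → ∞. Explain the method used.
I(n) ~ (sqrt(2π·7n) / 15) · (7n/(15e))^(7n)

Write the integrand as exp(7n ln x − 15x) and set f(x) = 7n ln x − 15x. Then f'(x) = 7n/x − 15 = 0 at x* = 7n/15, and f''(x*) = −7n/x*^2 = −15^2/(7n). Laplace's method (interior maximum) gives
  I(n) ~ e^(f(x*)) · sqrt(2π / |f''(x*)|)
        = exp(7n ln(7n/15) − 7n) · sqrt(2π · 7n / 15^2)
        = (7n/15)^(7n) e^(−7n) · sqrt(2π·7n) / 15
        = (sqrt(2π·7n) / 15) · (7n/(15e))^(7n).
This matches Γ(7n+1)/15^(7n+1) with Stirling applied to Γ.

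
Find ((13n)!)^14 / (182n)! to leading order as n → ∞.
((13n)!)^14/(182n)! ~ ((2π·13n)^(13/2) / sqrt(14)) · 14^(−14·13n)  →  0

Write N = 13n. Stirling: N! ~ sqrt(2π N)(N/e)^N and (14N)! ~ sqrt(2π·14N)·(14N/e)^(14N).
  (N!)^14/(14N)! ~ (2π N)^(14/2) (N/e)^(14N) / [sqrt(2π·14N) (14N/e)^(14N)]
     = (2π N)^(14/2) / sqrt(2π·14N) · (N/(14N))^(14N)
     = (2π N)^((14−1)/2) / sqrt(14) · 14^(−14N).
Since 14^14 > 1, the factor 14^(−14N) decays exponentially, so the ratio → 0. Substituting N = 13n gives the stated form.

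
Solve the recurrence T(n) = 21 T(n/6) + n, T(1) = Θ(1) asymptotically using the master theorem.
T(n) = Θ(n^(log_6 21))

Master theorem: compare f(n) = n to n^(log_6 21) where log_6 21 ≈ 1.699. Since 1 < log_6 21, we have f(n) = O(n^(log_6 21 − ε)) for some ε > 0 — Case 1. Hence T(n) = Θ(n^(log_6 21)).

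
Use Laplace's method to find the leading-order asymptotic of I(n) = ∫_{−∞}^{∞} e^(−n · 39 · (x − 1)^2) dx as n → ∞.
I(n) = sqrt(π/(39n))

Here φ(x) = 39 · (x − 1)^2 has its unique minimum at x* = 1 with φ(x*) = 0 and φ''(x*) = 78. Laplace's method gives
  I(n) ~ e^(−n φ(x*)) · sqrt(2π / (n · φ''(x*))) = sqrt(2π / (78n)) = sqrt(π/(39n)).
This is exact: substituting u = (x − 1)·sqrt(39n) gives I(n) = (1/sqrt(39n)) ∫_{−∞}^{∞} e^(−u^2) du = sqrt(π/(39n)).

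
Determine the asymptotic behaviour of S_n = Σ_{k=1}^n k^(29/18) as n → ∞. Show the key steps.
S_n ~ (18/47) · n^(47/18)

Integral comparison: Σ_{k=1}^n k^(29/18) = ∫_0^n x^(29/18) dx + O(n^(29/18)). The integral is n^(1 + 29/18) / (1 + 29/18) = n^((29+18)/18) / ((29+18)/18) = (18/47) · n^(47/18).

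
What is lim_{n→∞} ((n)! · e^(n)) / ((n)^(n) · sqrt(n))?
lim = sqrt(2π)

Stirling: (n)! ~ sqrt(2π·n) · (n/e)^(n). Hence
  (n)! · e^(n) / (n)^(n) ~ sqrt(2π·n).
Dividing by sqrt(n): sqrt(2π·n) / sqrt(n) = sqrt(2π) · n^((1−1)/2), so the limit is sqrt(2π).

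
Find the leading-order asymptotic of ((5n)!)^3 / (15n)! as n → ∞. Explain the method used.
((5n)!)^3/(15n)! ~ ((2π·5n)^(2/2) / sqrt(3)) · 3^(−3·5n)  →  0

Write N = 5n. Stirling: N! ~ sqrt(2π N)(N/e)^N and (3N)! ~ sqrt(2π·3N)·(3N/e)^(3N).
  (N!)^3/(3N)! ~ (2π N)^(3/2) (N/e)^(3N) / [sqrt(2π·3N) (3N/e)^(3N)]
     = (2π N)^(3/2) / sqrt(2π·3N) · (N/(3N))^(3N)
     = (2π N)^((3−1)/2) / sqrt(3) · 3^(−3N).
Since 3^3 > 1, the factor 3^(−3N) decays exponentially, so the ratio → 0. Substituting N = 5n gives the stated form.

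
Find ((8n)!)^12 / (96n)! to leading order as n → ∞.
((8n)!)^12/(96n)! ~ ((2π·8n)^(11/2) / sqrt(12)) · 12^(−12·8n)  →  0

Write N = 8n. Stirling: N! ~ sqrt(2π N)(N/e)^N and (12N)! ~ sqrt(2π·12N)·(12N/e)^(12N).
  (N!)^12/(12N)! ~ (2π N)^(12/2) (N/e)^(12N) / [sqrt(2π·12N) (12N/e)^(12N)]
     = (2π N)^(12/2) / sqrt(2π·12N) · (N/(12N))^(12N)
     = (2π N)^((12−1)/2) / sqrt(12) · 12^(−12N).
Since 12^12 > 1, the factor 12^(−12N) decays exponentially, so the ratio → 0. Substituting N = 8n gives the stated form.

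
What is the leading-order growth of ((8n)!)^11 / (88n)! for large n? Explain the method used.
((8n)!)^11/(88n)! ~ ((2π·8n)^(10/2) / sqrt(11)) · 11^(−11·8n)  →  0

Write N = 8n. Stirling: N! ~ sqrt(2π N)(N/e)^N and (11N)! ~ sqrt(2π·11N)·(11N/e)^(11N).
  (N!)^11/(11N)! ~ (2π N)^(11/2) (N/e)^(11N) / [sqrt(2π·11N) (11N/e)^(11N)]
     = (2π N)^(11/2) / sqrt(2π·11N) · (N/(11N))^(11N)
     = (2π N)^((11−1)/2) / sqrt(11) · 11^(−11N).
Since 11^11 > 1, the factor 11^(−11N) decays exponentially, so the ratio → 0. Substituting N = 8n gives the stated form.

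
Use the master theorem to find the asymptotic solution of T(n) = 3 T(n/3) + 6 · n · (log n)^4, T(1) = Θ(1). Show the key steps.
T(n) = Θ(n · (log n)^5)

Here log_3 3 = 1 and f(n) = 6 · n · (log n)^4 = Θ(n^(log_3 3) · (log n)^4). This is the extended Case 2 of the master theorem (f matches the critical exponent up to log factors), giving T(n) = Θ(n^(log_3 3) · (log n)^(4+1)) = Θ(n · (log n)^5).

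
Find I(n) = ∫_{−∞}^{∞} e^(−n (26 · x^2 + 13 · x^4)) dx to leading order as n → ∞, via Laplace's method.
I(n) ~ sqrt(π/(26n))

φ(x) = 26 · x^2 + 13 · x^4 has its unique global minimum at x* = 0 (since φ'(x) = 52x + 52x^3 = 0 only at x = 0 for real x with both coefficients positive, and φ → ∞ as |x| → ∞). At x* = 0, φ(0) = 0 and φ''(0) = 52. Laplace's method then gives
  I(n) ~ sqrt(2π / (n · φ''(0))) · e^(−n φ(0)) = sqrt(2π / (52n)) = sqrt(π/(26n)).
The 13 · x^4 term contributes only at subleading order (an O(1/n) relative correction).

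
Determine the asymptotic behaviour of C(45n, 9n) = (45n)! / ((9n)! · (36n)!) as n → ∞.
C(45n, 9n) ~ (3125/256)^(9n) · sqrt(5/(8π·9n))

Write N = 9n. Apply Stirling to each factorial:
  (5N)! ~ sqrt(2π·5N) · (5N/e)^(5N),
  N! ~ sqrt(2π N) · (N/e)^N,
  (4N)! ~ sqrt(2π·4N) · (4N/e)^(4N).
The exponential factors combine to (5N)^(5N) / (N^N · (4N)^(4N)) = 5^(5N)/4^(4N) = (5^5/4^4)^N = (3125/256)^N.
The square-root prefactors combine to sqrt(2π·5N) / (sqrt(2π N)·sqrt(2π·4N)) = sqrt(5 / (2π·4·N)) = sqrt(5/(8π·9n)).
Substituting N = 9n: C(45n, 9n) ~ (3125/256)^(9n) · sqrt(5/(8π·9n)).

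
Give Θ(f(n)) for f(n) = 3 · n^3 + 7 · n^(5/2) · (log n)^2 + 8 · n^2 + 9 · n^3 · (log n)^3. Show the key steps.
f(n) ∈ Θ(n^3 · (log n)^3)

Compare the terms by growth order. For large n, n^a · (log n)^b dominates n^a' · (log n)^b' iff a > a', or (a = a' and b > b'). Ranking the 4 terms shows the dominant one is 9 · n^3 · (log n)^3. Hence f(n) ∈ Θ(n^3 · (log n)^3).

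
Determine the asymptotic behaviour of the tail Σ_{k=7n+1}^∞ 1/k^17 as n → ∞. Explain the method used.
Σ_{k>7n} 1/k^17 ~ 1/(16 · (7n)^16)

Compare to the integral: ∫_{7n}^∞ x^(−17) dx = [−x^(−16)/16]_{7n}^∞ = 1/((17−1)·(7n)^16). Euler-Maclaurin then gives
  Σ_{k>7n} 1/k^17 = ∫_{7n}^∞ dx/x^17 − 1/(2·(7n)^17) + O(1/(7n)^18).
(Equivalently this is ζ(17) − Σ_{k≤7n} 1/k^17.)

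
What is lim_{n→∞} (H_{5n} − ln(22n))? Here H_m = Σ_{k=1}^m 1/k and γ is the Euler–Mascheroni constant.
lim = ln(5/22) + γ

By Euler-Maclaurin, H_m = ln m + γ + O(1/m). So
  H_{5n} − ln(22n) = ln(5n) + γ − ln(22n) + O(1/n)
                       = ln(5/22) + γ + O(1/n).
Hence the limit is ln(5/22) + γ.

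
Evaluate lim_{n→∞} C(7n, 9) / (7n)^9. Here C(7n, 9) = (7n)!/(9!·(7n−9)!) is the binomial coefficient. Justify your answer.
lim = 1/9! = 1/362880

With N = 7n → ∞: C(N, 9) / N^9 = [N(N−1)…(N−8)] / (9! · N^9) = (1/9!) · 1 · (1 − 1/(7n)) · … · (1 − 8/(7n)). Each factor → 1 as N → ∞, so the limit is 1/9! = 1/362880.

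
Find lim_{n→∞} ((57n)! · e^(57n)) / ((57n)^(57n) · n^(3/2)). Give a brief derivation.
lim = 0

Stirling: (57n)! ~ sqrt(2π·57n) · (57n/e)^(57n). Hence
  (57n)! · e^(57n) / (57n)^(57n) ~ sqrt(2π·57n).
Dividing by n^(3/2): sqrt(2π·57n) / n^(3/2) = sqrt(2π·57) · n^((1−3)/2), so the expression behaves like sqrt(2π·57) · n^((1−3)/2) → 0.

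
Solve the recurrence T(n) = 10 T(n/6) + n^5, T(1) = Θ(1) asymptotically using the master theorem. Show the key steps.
T(n) = Θ(n^5)

log_6 10 ≈ 1.285. f(n) = n^5 dominates n^(log_6 10) since 5 > 1.285, and the regularity condition a·f(n/b) = 10·(n/6)^5 = (10/7776)·n^5 ≤ c·f(n) holds with c = 10/7776 ≈ 0.00129 < 1. So this is Case 3: T(n) = Θ(f(n)) = Θ(n^5).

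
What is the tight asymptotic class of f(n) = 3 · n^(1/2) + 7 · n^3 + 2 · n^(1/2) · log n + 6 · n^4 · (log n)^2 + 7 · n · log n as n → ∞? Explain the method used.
f(n) ∈ Θ(n^4 · (log n)^2)

Compare the terms by growth order. For large n, n^a · (log n)^b dominates n^a' · (log n)^b' iff a > a', or (a = a' and b > b'). Ranking the 5 terms shows the dominant one is 6 · n^4 · (log n)^2. Hence f(n) ∈ Θ(n^4 · (log n)^2).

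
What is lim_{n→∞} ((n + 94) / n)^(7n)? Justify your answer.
lim = e^658

Rewrite as (1 + 94/n)^(7n). By the standard limit (1 + x/n)^n → e^x, we have (1 + 94/n)^n → e^94, and raising to the 7th power gives e^658.
More precisely, ln[(1 + 94/n)^(7n)] = 7n · ln(1 + 94/n) = 7n · (94/n + O(1/n^2)) = 658 + O(1/n) → 658.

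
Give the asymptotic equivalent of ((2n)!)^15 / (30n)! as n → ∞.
((2n)!)^15/(30n)! ~ ((2π·2n)^(14/2) / sqrt(15)) · 15^(−15·2n)  →  0

Write N = 2n. Stirling: N! ~ sqrt(2π N)(N/e)^N and (15N)! ~ sqrt(2π·15N)·(15N/e)^(15N).
  (N!)^15/(15N)! ~ (2π N)^(15/2) (N/e)^(15N) / [sqrt(2π·15N) (15N/e)^(15N)]
     = (2π N)^(15/2) / sqrt(2π·15N) · (N/(15N))^(15N)
     = (2π N)^((15−1)/2) / sqrt(15) · 15^(−15N).
Since 15^15 > 1, the factor 15^(−15N) decays exponentially, so the ratio → 0. Substituting N = 2n gives the stated form.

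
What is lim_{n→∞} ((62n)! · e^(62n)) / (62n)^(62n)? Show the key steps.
lim = ∞

Stirling: (62n)! ~ sqrt(2π·62n) · (62n/e)^(62n). Hence
  (62n)! · e^(62n) / (62n)^(62n) ~ sqrt(2π·62n) = sqrt(2π·62) · sqrt(n) → ∞.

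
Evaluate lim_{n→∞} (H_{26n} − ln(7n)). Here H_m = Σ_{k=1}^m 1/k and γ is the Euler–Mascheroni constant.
lim = ln(26/7) + γ

By Euler-Maclaurin, H_m = ln m + γ + O(1/m). So
  H_{26n} − ln(7n) = ln(26n) + γ − ln(7n) + O(1/n)
                       = ln(26/7) + γ + O(1/n).
Hence the limit is ln(26/7) + γ.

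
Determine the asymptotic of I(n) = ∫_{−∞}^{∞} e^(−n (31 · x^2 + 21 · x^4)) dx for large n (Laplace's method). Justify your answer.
I(n) ~ sqrt(π/(31n))

φ(x) = 31 · x^2 + 21 · x^4 has its unique global minimum at x* = 0 (since φ'(x) = 62x + 84x^3 = 0 only at x = 0 for real x with both coefficients positive, and φ → ∞ as |x| → ∞). At x* = 0, φ(0) = 0 and φ''(0) = 62. Laplace's method then gives
  I(n) ~ sqrt(2π / (n · φ''(0))) · e^(−n φ(0)) = sqrt(2π / (62n)) = sqrt(π/(31n)).
The 21 · x^4 term contributes only at subleading order (an O(1/n) relative correction).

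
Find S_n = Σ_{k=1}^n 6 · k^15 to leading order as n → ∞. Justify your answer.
S_n ~ 3 · n^16 / 8

By integral comparison (Euler-Maclaurin), Σ_{k=1}^n 6 · k^15 = 6 · ∫_0^n x^15 dx + O(n^15) = 6 · n^16/16 = 3 · n^16 / 8 + O(n^15). (Equivalently, Faulhaber's formula gives the same leading term.)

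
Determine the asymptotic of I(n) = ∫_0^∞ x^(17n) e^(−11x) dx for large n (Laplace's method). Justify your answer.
I(n) ~ (sqrt(2π·17n) / 11) · (17n/(11e))^(17n)

Write the integrand as exp(17n ln x − 11x) and set f(x) = 17n ln x − 11x. Then f'(x) = 17n/x − 11 = 0 at x* = 17n/11, and f''(x*) = −17n/x*^2 = −11^2/(17n). Laplace's method (interior maximum) gives
  I(n) ~ e^(f(x*)) · sqrt(2π / |f''(x*)|)
        = exp(17n ln(17n/11) − 17n) · sqrt(2π · 17n / 11^2)
        = (17n/11)^(17n) e^(−17n) · sqrt(2π·17n) / 11
        = (sqrt(2π·17n) / 11) · (17n/(11e))^(17n).
This matches Γ(17n+1)/11^(17n+1) with Stirling applied to Γ.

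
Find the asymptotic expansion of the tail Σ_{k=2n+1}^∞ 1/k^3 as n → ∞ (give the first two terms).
Σ_{k>2n} 1/k^3 = 1/(2 · (2n)^2) − 1/(2 · (2n)^3) + O(1/(2n)^4)

Compare to the integral: ∫_{2n}^∞ x^(−3) dx = [−x^(−2)/2]_{2n}^∞ = 1/((3−1)·(2n)^2). The Euler-Maclaurin correction adds −f(2n)/2 = −1/(2·(2n)^3). Euler-Maclaurin then gives
  Σ_{k>2n} 1/k^3 = ∫_{2n}^∞ dx/x^3 − 1/(2·(2n)^3) + O(1/(2n)^4).
(Equivalently this is ζ(3) − Σ_{k≤2n} 1/k^3.)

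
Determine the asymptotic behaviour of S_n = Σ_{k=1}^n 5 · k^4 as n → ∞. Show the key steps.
S_n ~ n^5

By integral comparison (Euler-Maclaurin), Σ_{k=1}^n 5 · k^4 = 5 · ∫_0^n x^4 dx + O(n^4) = 5 · n^5/5 = n^5 + O(n^4). (Equivalently, Faulhaber's formula gives the same leading term.)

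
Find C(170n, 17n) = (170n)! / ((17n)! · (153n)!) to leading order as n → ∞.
C(170n, 17n) ~ (10000000000/387420489)^(17n) · sqrt(5/(9π·17n))

Write N = 17n. Apply Stirling to each factorial:
  (10N)! ~ sqrt(2π·10N) · (10N/e)^(10N),
  N! ~ sqrt(2π N) · (N/e)^N,
  (9N)! ~ sqrt(2π·9N) · (9N/e)^(9N).
The exponential factors combine to (10N)^(10N) / (N^N · (9N)^(9N)) = 10^(10N)/9^(9N) = (10^10/9^9)^N = (10000000000/387420489)^N.
The square-root prefactors combine to sqrt(2π·10N) / (sqrt(2π N)·sqrt(2π·9N)) = sqrt(10 / (2π·9·N)) = sqrt(5/(9π·17n)).
Substituting N = 17n: C(170n, 17n) ~ (10000000000/387420489)^(17n) · sqrt(5/(9π·17n)).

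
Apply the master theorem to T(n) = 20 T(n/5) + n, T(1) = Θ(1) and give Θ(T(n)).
T(n) = Θ(n^(log_5 20))

Master theorem: compare f(n) = n to n^(log_5 20) where log_5 20 ≈ 1.861. Since 1 < log_5 20, we have f(n) = O(n^(log_5 20 − ε)) for some ε > 0 — Case 1. Hence T(n) = Θ(n^(log_5 20)).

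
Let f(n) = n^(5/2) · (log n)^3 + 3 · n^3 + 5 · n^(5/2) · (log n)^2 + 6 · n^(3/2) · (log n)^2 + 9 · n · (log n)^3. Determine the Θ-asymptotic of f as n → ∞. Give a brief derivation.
f(n) ∈ Θ(n^3)

Compare the terms by growth order. For large n, n^a · (log n)^b dominates n^a' · (log n)^b' iff a > a', or (a = a' and b > b'). Ranking the 5 terms shows the dominant one is 3 · n^3. Hence f(n) ∈ Θ(n^3).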